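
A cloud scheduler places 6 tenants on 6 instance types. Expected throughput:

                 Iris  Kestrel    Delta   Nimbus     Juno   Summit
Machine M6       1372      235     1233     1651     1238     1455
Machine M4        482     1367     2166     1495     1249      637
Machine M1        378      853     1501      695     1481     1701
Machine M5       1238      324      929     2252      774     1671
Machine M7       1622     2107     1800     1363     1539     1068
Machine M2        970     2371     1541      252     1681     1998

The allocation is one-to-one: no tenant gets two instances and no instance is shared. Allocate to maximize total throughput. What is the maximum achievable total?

Max total: 11401 ops/s

This is a one-to-one assignment (maximum-weight bipartite matching).
Optimal: Iris→Machine M6 (1372 ops/s), Kestrel→Machine M2 (2371 ops/s), Delta→Machine M4 (2166 ops/s), Nimbus→Machine M5 (2252 ops/s), Juno→Machine M7 (1539 ops/s), Summit→Machine M1 (1701 ops/s) — total 1372+2371+2166+2252+1539+1701 = 11401 ops/s.
Column-greedy (each instance in turn goes to its best remaining tenant) gives 10544 ops/s, worse by 857.
Next-best assignment: Iris→Machine M6, Kestrel→Machine M7, Delta→Machine M4, Nimbus→Machine M5, Juno→Machine M1, Summit→Machine M2 = 11376 ops/s.
Swapping Iris↔Juno (Iris→Machine M7 1622 ops/s, Juno→Machine M6 1238 ops/s) loses 51.
Checked against all permutations: 11401 ops/s is optimal.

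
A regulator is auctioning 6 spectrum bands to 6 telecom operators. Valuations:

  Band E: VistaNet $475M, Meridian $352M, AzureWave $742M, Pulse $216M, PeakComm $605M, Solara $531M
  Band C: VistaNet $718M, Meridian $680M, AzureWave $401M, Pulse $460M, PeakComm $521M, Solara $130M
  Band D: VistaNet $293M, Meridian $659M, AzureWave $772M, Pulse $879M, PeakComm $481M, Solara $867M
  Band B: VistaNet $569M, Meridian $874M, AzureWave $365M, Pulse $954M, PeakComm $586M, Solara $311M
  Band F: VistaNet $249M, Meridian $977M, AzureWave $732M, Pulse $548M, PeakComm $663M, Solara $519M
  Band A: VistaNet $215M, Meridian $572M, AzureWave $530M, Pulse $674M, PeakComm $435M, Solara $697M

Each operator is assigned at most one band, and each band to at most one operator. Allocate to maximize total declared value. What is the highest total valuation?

Max total: $4723M

Optimal: VistaNet→Band C ($718M), Meridian→Band F ($977M), AzureWave→Band D ($772M), Pulse→Band B ($954M), PeakComm→Band E ($605M), Solara→Band A ($697M) — total 718+977+772+954+605+697 = $4723M.
Column-greedy (each band in turn goes to its best remaining operator) gives $4573M, worse by 150.
Next-best assignment: VistaNet→Band C, Meridian→Band F, AzureWave→Band E, Pulse→Band B, PeakComm→Band A, Solara→Band D = $4693M.
Checked against all permutations: $4723M is optimal.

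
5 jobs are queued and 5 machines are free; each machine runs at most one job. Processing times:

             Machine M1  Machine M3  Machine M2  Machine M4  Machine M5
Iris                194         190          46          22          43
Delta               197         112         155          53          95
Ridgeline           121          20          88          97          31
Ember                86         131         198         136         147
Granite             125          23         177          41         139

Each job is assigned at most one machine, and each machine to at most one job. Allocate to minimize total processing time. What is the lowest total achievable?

Minimum total: 239 min

Optimal: Iris→Machine M2 (46 min), Delta→Machine M4 (53 min), Ridgeline→Machine M5 (31 min), Ember→Machine M1 (86 min), Granite→Machine M3 (23 min) — total 46+53+31+86+23 = 239 min.
Row-greedy (each job in turn takes its cheapest remaining machine) gives 400 min, worse by 161.
Next-best assignment: Iris→Machine M2, Delta→Machine M5, Ridgeline→Machine M3, Ember→Machine M1, Granite→Machine M4 = 288 min.
Swapping Iris↔Ember (Iris→Machine M1 194 min, Ember→Machine M2 198 min) adds 260.
Checked against all permutations: 239 min is optimal.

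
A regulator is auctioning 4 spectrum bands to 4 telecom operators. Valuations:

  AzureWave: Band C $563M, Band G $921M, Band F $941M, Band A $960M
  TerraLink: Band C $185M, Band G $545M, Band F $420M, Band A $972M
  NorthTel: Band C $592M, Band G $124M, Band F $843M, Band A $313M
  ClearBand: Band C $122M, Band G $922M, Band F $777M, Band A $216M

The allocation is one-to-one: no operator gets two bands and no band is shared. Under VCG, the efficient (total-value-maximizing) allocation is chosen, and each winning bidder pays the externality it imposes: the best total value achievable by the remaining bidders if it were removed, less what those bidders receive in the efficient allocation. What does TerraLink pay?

TerraLink pays $270M.

Efficient allocation: AzureWave→Band F ($941M), TerraLink→Band A ($972M), NorthTel→Band C ($592M), ClearBand→Band G ($922M); total welfare W = $3427M.
TerraLink receives Band A at value $972M, so the others get W − 972 = $2455M.
Without TerraLink: best allocation of the remaining 3 bidders over all 4 bands is AzureWave→Band A ($960M), NorthTel→Band F ($843M), ClearBand→Band G ($922M), total $2725M.
VCG payment = (others' best without TerraLink) − (others' welfare with TerraLink) = 2725 − 2455 = $270M.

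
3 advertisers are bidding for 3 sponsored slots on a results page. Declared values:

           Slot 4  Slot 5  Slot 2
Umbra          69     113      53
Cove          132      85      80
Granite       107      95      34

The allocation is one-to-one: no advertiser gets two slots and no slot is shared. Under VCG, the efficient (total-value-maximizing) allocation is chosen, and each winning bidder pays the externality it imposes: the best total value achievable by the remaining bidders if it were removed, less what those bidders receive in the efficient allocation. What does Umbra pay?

Efficient allocation: Umbra→Slot 5 ($113), Cove→Slot 2 ($80), Granite→Slot 4 ($107); total welfare W = $300.
Umbra receives Slot 5 at value $113, so the others get W − 113 = $187.
Without Umbra: best allocation of the remaining 2 bidders over all 3 slots is Cove→Slot 4 ($132), Granite→Slot 5 ($95), total $227.
VCG payment = (others' best without Umbra) − (others' welfare with Umbra) = 227 − 187 = $40.

Umbra pays $40.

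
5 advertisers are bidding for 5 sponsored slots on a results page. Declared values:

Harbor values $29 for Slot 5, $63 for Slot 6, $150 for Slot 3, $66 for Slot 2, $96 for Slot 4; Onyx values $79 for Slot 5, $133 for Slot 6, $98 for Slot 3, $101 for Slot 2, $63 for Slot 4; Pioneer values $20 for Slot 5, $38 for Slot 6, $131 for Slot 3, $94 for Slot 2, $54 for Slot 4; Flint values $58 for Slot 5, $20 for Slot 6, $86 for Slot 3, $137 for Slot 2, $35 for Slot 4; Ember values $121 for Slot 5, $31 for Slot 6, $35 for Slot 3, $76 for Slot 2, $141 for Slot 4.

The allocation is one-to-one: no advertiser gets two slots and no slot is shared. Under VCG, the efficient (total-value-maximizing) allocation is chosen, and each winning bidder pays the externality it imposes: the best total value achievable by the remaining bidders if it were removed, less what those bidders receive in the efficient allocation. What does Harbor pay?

Harbor pays $20.

Efficient allocation: Harbor→Slot 4 ($96), Onyx→Slot 6 ($133), Pioneer→Slot 3 ($131), Flint→Slot 2 ($137), Ember→Slot 5 ($121); total welfare W = $618.
Harbor receives Slot 4 at value $96, so the others get W − 96 = $522.
Without Harbor: best allocation of the remaining 4 bidders over all 5 slots is Onyx→Slot 6 ($133), Pioneer→Slot 3 ($131), Flint→Slot 2 ($137), Ember→Slot 4 ($141), total $542.
VCG payment = (others' best without Harbor) − (others' welfare with Harbor) = 542 − 522 = $20.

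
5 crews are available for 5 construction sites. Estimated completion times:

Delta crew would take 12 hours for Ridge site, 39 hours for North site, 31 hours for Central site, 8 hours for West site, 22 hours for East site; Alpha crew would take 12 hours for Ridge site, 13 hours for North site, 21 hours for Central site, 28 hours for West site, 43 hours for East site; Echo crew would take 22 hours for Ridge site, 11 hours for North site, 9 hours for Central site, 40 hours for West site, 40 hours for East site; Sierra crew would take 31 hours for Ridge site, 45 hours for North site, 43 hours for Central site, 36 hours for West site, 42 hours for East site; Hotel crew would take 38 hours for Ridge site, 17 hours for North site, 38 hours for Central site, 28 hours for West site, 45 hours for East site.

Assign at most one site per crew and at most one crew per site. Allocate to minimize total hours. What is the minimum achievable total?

Optimal: Delta crew→West site (8 hours), Alpha crew→Ridge site (12 hours), Echo crew→Central site (9 hours), Sierra crew→East site (42 hours), Hotel crew→North site (17 hours) — total 8+12+9+42+17 = 88 hours.
Column-greedy (each site in turn goes to its cheapest remaining crew) gives 114 hours, worse by 26.

Minimum total: 88 hours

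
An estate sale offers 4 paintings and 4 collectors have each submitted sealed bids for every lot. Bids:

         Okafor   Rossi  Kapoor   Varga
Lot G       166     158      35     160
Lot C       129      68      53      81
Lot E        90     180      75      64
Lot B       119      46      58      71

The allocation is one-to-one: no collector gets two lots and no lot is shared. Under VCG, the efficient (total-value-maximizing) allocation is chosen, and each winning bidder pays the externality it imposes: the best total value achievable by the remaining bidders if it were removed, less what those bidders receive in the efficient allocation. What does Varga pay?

Efficient allocation: Okafor→Lot C ($129), Rossi→Lot E ($180), Kapoor→Lot B ($58), Varga→Lot G ($160); total welfare W = $527.
Varga receives Lot G at value $160, so the others get W − 160 = $367.
Without Varga: best allocation of the remaining 3 bidders over all 4 lots is Okafor→Lot G ($166), Rossi→Lot E ($180), Kapoor→Lot B ($58), total $404.
VCG payment = (others' best without Varga) − (others' welfare with Varga) = 404 − 367 = $37.

Varga pays $37.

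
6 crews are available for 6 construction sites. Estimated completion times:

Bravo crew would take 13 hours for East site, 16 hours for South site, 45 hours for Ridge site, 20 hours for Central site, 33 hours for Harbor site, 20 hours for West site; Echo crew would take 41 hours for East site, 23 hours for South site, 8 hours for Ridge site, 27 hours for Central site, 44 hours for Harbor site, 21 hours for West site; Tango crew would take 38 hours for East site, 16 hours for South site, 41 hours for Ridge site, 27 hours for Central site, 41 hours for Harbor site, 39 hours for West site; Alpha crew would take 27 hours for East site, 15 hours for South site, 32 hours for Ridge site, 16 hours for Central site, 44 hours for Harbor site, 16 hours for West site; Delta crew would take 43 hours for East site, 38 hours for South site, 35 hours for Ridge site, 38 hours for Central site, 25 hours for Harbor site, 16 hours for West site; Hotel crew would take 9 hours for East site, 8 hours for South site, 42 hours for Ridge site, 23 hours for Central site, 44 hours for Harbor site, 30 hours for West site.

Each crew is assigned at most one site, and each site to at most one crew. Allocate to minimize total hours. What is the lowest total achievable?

Optimal: Bravo crew→Central site (20 hours), Echo crew→Ridge site (8 hours), Tango crew→South site (16 hours), Alpha crew→West site (16 hours), Delta crew→Harbor site (25 hours), Hotel crew→East site (9 hours) — total 20+8+16+16+25+9 = 94 hours.
Swapping Bravo crew↔Delta crew (Bravo crew→Harbor site 33 hours, Delta crew→Central site 38 hours) adds 26.
Checked against all permutations: 94 hours is optimal.

Minimum total: 94 hours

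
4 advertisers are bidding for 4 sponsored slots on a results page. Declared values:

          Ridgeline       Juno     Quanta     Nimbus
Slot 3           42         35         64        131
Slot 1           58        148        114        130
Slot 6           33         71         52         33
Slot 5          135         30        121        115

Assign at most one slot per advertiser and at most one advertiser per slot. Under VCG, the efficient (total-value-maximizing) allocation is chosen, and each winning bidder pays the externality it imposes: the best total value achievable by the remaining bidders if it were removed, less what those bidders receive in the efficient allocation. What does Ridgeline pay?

Ridgeline pays $69.

Efficient allocation: Ridgeline→Slot 5 ($135), Juno→Slot 1 ($148), Quanta→Slot 6 ($52), Nimbus→Slot 3 ($131); total welfare W = $466.
Ridgeline receives Slot 5 at value $135, so the others get W − 135 = $331.
Without Ridgeline: best allocation of the remaining 3 bidders over all 4 slots is Juno→Slot 1 ($148), Quanta→Slot 5 ($121), Nimbus→Slot 3 ($131), total $400.
VCG payment = (others' best without Ridgeline) − (others' welfare with Ridgeline) = 400 − 331 = $69.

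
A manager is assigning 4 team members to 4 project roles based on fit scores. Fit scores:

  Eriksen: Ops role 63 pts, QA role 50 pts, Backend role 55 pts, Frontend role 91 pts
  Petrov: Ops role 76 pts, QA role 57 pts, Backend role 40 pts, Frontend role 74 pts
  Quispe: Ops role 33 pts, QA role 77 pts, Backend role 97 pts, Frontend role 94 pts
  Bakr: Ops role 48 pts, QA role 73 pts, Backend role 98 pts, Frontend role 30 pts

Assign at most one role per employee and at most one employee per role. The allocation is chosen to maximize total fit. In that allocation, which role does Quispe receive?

This is the linear assignment problem.
Optimal: Eriksen→Frontend role (91 pts), Petrov→Ops role (76 pts), Quispe→QA role (77 pts), Bakr→Backend role (98 pts) — total 91+76+77+98 = 342 pts.
Max-entry greedy (repeatedly take the single best remaining cell) gives 318 pts, worse by 24.
Next-best assignment: Eriksen→Frontend role, Petrov→Ops role, Quispe→Backend role, Bakr→QA role = 337 pts.
Quispe's own top role is Backend role (97 pts), but forcing Quispe→Backend role and reassigning the rest optimally gives only 337 pts — worse by 5.

Quispe receives QA role.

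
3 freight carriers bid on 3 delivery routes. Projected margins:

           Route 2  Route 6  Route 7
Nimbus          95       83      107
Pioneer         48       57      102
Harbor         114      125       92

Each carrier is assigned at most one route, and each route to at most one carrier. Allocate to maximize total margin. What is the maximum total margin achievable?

Max total: $322k

Optimal: Nimbus→Route 2 ($95k), Pioneer→Route 7 ($102k), Harbor→Route 6 ($125k) — total 95+102+125 = $322k.
Column-greedy (each route in turn goes to its best remaining carrier) gives $299k, worse by 23.
Swapping Pioneer↔Harbor (Pioneer→Route 6 $57k, Harbor→Route 7 $92k) loses 78.
Every other assignment is strictly worse.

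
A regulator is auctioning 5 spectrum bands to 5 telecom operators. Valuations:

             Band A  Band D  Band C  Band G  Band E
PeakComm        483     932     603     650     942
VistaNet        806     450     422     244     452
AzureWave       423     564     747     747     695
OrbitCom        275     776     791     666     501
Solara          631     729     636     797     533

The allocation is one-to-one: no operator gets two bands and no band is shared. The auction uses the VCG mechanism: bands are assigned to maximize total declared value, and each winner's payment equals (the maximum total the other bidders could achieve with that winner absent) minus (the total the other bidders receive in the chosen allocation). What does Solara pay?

Solara pays $15M.

Efficient allocation: PeakComm→Band E ($942M), VistaNet→Band A ($806M), AzureWave→Band C ($747M), OrbitCom→Band D ($776M), Solara→Band G ($797M); total welfare W = $4068M.
Solara receives Band G at value $797M, so the others get W − 797 = $3271M.
Without Solara: best allocation of the remaining 4 bidders over all 5 bands is PeakComm→Band E ($942M), VistaNet→Band A ($806M), AzureWave→Band G ($747M), OrbitCom→Band C ($791M), total $3286M.
VCG payment = (others' best without Solara) − (others' welfare with Solara) = 3286 − 3271 = $15M.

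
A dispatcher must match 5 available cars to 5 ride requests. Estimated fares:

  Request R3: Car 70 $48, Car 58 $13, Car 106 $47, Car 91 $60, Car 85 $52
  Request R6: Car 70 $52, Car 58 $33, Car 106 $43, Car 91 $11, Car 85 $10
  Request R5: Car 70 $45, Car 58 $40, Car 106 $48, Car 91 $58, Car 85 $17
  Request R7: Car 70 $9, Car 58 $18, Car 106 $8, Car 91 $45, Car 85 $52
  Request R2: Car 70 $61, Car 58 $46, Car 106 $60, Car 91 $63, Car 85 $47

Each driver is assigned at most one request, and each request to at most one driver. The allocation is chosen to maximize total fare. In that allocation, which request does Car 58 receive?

Car 58 receives Request R5.

Optimal: Car 70→Request R6 ($52), Car 58→Request R5 ($40), Car 106→Request R2 ($60), Car 91→Request R3 ($60), Car 85→Request R7 ($52) — total 52+40+60+60+52 = $264.
Column-greedy (each request in turn goes to its best remaining driver) gives $258, worse by 6.
Swapping Car 58↔Car 106 (Car 58→Request R2 $46, Car 106→Request R5 $48) loses 6.
Car 58's own top request is Request R2 ($46), but forcing Car 58→Request R2 and reassigning the rest optimally gives only $258 — worse by 6.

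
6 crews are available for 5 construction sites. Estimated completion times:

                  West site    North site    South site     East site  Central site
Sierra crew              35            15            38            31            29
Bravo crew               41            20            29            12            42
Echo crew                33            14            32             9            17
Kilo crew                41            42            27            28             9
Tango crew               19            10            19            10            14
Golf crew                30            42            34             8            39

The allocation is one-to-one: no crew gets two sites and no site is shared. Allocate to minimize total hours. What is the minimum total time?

Minimum total: 79 hours

This is the linear assignment problem.
Optimal: Tango crew→West site (19 hours), Echo crew→North site (14 hours), Bravo crew→South site (29 hours), Golf crew→East site (8 hours), Kilo crew→Central site (9 hours) — total 19+14+29+8+9 = 79 hours.
Min-entry greedy (repeatedly take the single cheapest remaining cell) gives 89 hours, worse by 10.
Next-best assignment: Tango crew→West site, Sierra crew→North site, Bravo crew→South site, Golf crew→East site, Kilo crew→Central site = 80 hours.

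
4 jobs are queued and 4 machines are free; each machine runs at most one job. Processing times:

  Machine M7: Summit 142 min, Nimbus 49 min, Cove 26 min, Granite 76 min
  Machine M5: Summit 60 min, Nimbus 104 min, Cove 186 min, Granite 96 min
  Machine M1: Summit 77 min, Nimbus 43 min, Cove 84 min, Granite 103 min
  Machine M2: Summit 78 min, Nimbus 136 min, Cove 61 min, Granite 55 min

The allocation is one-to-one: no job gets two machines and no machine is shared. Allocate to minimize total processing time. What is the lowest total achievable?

Optimal: Summit→Machine M5 (60 min), Nimbus→Machine M1 (43 min), Cove→Machine M7 (26 min), Granite→Machine M2 (55 min) — total 60+43+26+55 = 184 min.
Every other assignment is strictly worse.

Minimum total: 184 min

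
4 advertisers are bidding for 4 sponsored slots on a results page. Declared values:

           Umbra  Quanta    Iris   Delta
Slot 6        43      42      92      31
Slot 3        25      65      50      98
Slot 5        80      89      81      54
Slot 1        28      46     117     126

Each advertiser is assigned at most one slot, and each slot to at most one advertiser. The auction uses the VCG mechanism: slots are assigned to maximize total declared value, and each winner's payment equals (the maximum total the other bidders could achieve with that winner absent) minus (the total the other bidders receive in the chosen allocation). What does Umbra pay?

Umbra pays $24.

Efficient allocation: Umbra→Slot 5 ($80), Quanta→Slot 3 ($65), Iris→Slot 6 ($92), Delta→Slot 1 ($126); total welfare W = $363.
Umbra receives Slot 5 at value $80, so the others get W − 80 = $283.
Without Umbra: best allocation of the remaining 3 bidders over all 4 slots is Quanta→Slot 5 ($89), Iris→Slot 6 ($92), Delta→Slot 1 ($126), total $307.
VCG payment = (others' best without Umbra) − (others' welfare with Umbra) = 307 − 283 = $24.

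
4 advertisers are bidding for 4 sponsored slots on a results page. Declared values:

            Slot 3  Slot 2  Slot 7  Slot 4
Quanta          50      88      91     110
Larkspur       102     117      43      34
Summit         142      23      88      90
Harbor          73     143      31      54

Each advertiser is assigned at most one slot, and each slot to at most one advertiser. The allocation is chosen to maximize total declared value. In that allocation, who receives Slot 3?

Optimal: Quanta→Slot 4 ($110), Larkspur→Slot 3 ($102), Summit→Slot 7 ($88), Harbor→Slot 2 ($143) — total 110+102+88+143 = $443.
Column-greedy (each slot in turn goes to its best remaining advertiser) gives $410, worse by 33.
Next-best assignment: Quanta→Slot 4, Larkspur→Slot 7, Summit→Slot 3, Harbor→Slot 2 = $438.
Larkspur's own top slot is Slot 2 ($117), but forcing Larkspur→Slot 2 and reassigning the rest optimally gives only $404 — worse by 39.

Larkspur receives Slot 3.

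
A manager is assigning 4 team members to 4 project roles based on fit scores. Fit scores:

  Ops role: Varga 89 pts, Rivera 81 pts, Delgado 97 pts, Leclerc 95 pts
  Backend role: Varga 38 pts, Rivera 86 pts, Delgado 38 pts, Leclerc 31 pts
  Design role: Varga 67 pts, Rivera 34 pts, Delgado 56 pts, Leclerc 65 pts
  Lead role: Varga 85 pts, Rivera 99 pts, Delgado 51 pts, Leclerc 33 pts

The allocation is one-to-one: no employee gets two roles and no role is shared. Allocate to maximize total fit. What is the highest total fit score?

Optimal: Varga→Lead role (85 pts), Rivera→Backend role (86 pts), Delgado→Ops role (97 pts), Leclerc→Design role (65 pts) — total 85+86+97+65 = 333 pts.
Max-entry greedy (repeatedly take the single best remaining cell) gives 294 pts, worse by 39.

Max total: 333 pts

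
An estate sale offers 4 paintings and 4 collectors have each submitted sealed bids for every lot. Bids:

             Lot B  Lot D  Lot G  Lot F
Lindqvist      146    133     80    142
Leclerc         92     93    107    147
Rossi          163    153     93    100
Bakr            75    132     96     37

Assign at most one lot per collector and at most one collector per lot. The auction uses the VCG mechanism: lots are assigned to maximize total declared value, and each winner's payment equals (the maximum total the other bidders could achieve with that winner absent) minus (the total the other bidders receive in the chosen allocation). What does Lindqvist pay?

Lindqvist pays $40.

Efficient allocation: Lindqvist→Lot F ($142), Leclerc→Lot G ($107), Rossi→Lot B ($163), Bakr→Lot D ($132); total welfare W = $544.
Lindqvist receives Lot F at value $142, so the others get W − 142 = $402.
Without Lindqvist: best allocation of the remaining 3 bidders over all 4 lots is Leclerc→Lot F ($147), Rossi→Lot B ($163), Bakr→Lot D ($132), total $442.
VCG payment = (others' best without Lindqvist) − (others' welfare with Lindqvist) = 442 − 402 = $40.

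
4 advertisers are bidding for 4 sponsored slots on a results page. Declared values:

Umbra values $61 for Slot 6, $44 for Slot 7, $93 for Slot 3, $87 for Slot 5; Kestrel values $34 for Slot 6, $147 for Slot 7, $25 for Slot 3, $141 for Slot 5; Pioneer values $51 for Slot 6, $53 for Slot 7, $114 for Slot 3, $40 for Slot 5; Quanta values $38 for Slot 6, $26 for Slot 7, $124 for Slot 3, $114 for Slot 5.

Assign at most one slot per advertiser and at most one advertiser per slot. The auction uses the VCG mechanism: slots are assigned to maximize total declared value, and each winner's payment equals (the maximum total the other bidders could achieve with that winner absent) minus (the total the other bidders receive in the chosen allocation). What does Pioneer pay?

Pioneer pays $36.

Efficient allocation: Umbra→Slot 6 ($61), Kestrel→Slot 7 ($147), Pioneer→Slot 3 ($114), Quanta→Slot 5 ($114); total welfare W = $436.
Pioneer receives Slot 3 at value $114, so the others get W − 114 = $322.
Without Pioneer: best allocation of the remaining 3 bidders over all 4 slots is Umbra→Slot 5 ($87), Kestrel→Slot 7 ($147), Quanta→Slot 3 ($124), total $358.
VCG payment = (others' best without Pioneer) − (others' welfare with Pioneer) = 358 − 322 = $36.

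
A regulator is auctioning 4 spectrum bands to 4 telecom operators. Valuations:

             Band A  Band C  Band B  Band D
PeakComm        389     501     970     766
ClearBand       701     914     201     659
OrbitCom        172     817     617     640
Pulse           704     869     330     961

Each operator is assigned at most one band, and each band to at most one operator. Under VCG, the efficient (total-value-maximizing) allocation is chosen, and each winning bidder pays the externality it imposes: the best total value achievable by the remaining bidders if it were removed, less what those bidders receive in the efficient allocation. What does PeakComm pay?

PeakComm pays $13M.

Efficient allocation: PeakComm→Band B ($970M), ClearBand→Band A ($701M), OrbitCom→Band C ($817M), Pulse→Band D ($961M); total welfare W = $3449M.
PeakComm receives Band B at value $970M, so the others get W − 970 = $2479M.
Without PeakComm: best allocation of the remaining 3 bidders over all 4 bands is ClearBand→Band C ($914M), OrbitCom→Band B ($617M), Pulse→Band D ($961M), total $2492M.
VCG payment = (others' best without PeakComm) − (others' welfare with PeakComm) = 2492 − 2479 = $13M.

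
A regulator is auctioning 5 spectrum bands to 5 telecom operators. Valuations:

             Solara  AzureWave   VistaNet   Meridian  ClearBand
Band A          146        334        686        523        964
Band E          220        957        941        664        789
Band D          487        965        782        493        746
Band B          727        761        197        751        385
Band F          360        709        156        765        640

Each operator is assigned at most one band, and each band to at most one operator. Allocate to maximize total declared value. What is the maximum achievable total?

Optimal: Solara→Band B ($727M), AzureWave→Band D ($965M), VistaNet→Band E ($941M), Meridian→Band F ($765M), ClearBand→Band A ($964M) — total 727+965+941+765+964 = $4362M.
Column-greedy (each band in turn goes to its best remaining operator) gives $3814M, worse by 548.
Next-best assignment: Solara→Band B, AzureWave→Band E, VistaNet→Band D, Meridian→Band F, ClearBand→Band A = $4195M.
Every other assignment is strictly worse.

Maximum total: $4362M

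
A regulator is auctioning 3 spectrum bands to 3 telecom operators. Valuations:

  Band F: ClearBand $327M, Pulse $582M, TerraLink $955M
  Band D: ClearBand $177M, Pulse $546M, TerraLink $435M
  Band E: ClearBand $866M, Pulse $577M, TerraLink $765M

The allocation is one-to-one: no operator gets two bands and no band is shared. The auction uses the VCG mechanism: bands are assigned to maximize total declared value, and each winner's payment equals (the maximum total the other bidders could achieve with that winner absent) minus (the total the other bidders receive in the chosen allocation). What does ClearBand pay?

Efficient allocation: ClearBand→Band E ($866M), Pulse→Band D ($546M), TerraLink→Band F ($955M); total welfare W = $2367M.
ClearBand receives Band E at value $866M, so the others get W − 866 = $1501M.
Without ClearBand: best allocation of the remaining 2 bidders over all 3 bands is Pulse→Band E ($577M), TerraLink→Band F ($955M), total $1532M.
VCG payment = (others' best without ClearBand) − (others' welfare with ClearBand) = 1532 − 1501 = $31M.

ClearBand pays $31M.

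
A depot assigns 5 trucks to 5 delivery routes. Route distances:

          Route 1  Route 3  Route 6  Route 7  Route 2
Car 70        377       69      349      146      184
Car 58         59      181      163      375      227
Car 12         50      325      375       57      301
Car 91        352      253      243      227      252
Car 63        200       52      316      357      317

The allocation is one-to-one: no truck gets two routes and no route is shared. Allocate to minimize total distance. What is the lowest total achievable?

Min total: 595 km

Treat this as an assignment problem: match each truck to one route.
Optimal: Car 70→Route 2 (184 km), Car 58→Route 1 (59 km), Car 12→Route 7 (57 km), Car 91→Route 6 (243 km), Car 63→Route 3 (52 km) — total 184+59+57+243+52 = 595 km.
Column-greedy (each route in turn goes to its cheapest remaining truck) gives 663 km, worse by 68.
Next-best assignment: Car 70→Route 7, Car 58→Route 6, Car 12→Route 1, Car 91→Route 2, Car 63→Route 3 = 663 km.
Swapping Car 91↔Car 70 (Car 91→Route 2 252 km, Car 70→Route 6 349 km) adds 174.
No other one-to-one assignment undercuts 595 km.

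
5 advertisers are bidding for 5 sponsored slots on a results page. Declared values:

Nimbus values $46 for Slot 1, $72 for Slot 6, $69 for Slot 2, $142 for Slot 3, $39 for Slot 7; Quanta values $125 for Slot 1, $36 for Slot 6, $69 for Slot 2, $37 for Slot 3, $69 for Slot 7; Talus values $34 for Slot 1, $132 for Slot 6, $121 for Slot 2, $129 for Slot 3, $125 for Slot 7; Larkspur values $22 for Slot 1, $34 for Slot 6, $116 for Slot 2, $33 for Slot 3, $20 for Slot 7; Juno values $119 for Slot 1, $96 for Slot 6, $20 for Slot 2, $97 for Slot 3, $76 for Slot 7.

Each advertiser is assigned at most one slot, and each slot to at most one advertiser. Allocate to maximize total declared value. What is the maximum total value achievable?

Optimal: Nimbus→Slot 3 ($142), Quanta→Slot 1 ($125), Talus→Slot 7 ($125), Larkspur→Slot 2 ($116), Juno→Slot 6 ($96) — total 142+125+125+116+96 = $604.
Column-greedy (each slot in turn goes to its best remaining advertiser) gives $591, worse by 13.

Max total: $604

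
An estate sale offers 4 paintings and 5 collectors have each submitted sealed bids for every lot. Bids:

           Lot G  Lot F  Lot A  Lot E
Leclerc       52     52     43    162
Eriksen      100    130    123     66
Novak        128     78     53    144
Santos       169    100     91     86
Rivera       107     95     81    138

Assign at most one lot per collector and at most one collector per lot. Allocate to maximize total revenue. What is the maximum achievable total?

Maximum total: $549

Optimal: Santos→Lot G ($169), Rivera→Lot F ($95), Eriksen→Lot A ($123), Leclerc→Lot E ($162) — total 169+95+123+162 = $549.
Max-entry greedy (repeatedly take the single best remaining cell) gives $542, worse by 7.
No other one-to-one assignment exceeds $549.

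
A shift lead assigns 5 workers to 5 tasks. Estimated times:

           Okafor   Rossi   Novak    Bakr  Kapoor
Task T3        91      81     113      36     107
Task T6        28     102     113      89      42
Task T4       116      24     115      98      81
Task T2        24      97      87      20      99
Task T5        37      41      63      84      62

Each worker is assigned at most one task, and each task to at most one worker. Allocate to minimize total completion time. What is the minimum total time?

Optimal: Okafor→Task T2 (24 min), Rossi→Task T4 (24 min), Novak→Task T5 (63 min), Bakr→Task T3 (36 min), Kapoor→Task T6 (42 min) — total 24+24+63+36+42 = 189 min.
Min-entry greedy (repeatedly take the single cheapest remaining cell) gives 247 min, worse by 58.
Every other assignment is strictly worse.

Min total: 189 min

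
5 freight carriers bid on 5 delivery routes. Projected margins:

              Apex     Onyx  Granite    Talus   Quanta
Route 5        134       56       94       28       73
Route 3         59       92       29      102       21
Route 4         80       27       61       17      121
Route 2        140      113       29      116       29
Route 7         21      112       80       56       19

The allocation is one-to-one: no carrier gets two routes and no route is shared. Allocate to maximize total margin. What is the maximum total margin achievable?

Max total: $569k

Optimal: Apex→Route 2 ($140k), Onyx→Route 7 ($112k), Granite→Route 5 ($94k), Talus→Route 3 ($102k), Quanta→Route 4 ($121k) — total 140+112+94+102+121 = $569k.
Column-greedy (each route in turn goes to its best remaining carrier) gives $550k, worse by 19.
Checked against all permutations: $569k is optimal.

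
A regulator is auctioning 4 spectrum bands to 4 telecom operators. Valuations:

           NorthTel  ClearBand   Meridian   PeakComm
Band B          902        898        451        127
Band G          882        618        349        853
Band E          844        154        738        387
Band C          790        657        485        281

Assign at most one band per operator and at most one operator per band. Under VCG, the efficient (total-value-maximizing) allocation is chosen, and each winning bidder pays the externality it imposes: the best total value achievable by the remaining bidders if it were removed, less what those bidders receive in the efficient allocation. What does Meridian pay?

Efficient allocation: NorthTel→Band C ($790M), ClearBand→Band B ($898M), Meridian→Band E ($738M), PeakComm→Band G ($853M); total welfare W = $3279M.
Meridian receives Band E at value $738M, so the others get W − 738 = $2541M.
Without Meridian: best allocation of the remaining 3 bidders over all 4 bands is NorthTel→Band E ($844M), ClearBand→Band B ($898M), PeakComm→Band G ($853M), total $2595M.
VCG payment = (others' best without Meridian) − (others' welfare with Meridian) = 2595 − 2541 = $54M.

Meridian pays $54M.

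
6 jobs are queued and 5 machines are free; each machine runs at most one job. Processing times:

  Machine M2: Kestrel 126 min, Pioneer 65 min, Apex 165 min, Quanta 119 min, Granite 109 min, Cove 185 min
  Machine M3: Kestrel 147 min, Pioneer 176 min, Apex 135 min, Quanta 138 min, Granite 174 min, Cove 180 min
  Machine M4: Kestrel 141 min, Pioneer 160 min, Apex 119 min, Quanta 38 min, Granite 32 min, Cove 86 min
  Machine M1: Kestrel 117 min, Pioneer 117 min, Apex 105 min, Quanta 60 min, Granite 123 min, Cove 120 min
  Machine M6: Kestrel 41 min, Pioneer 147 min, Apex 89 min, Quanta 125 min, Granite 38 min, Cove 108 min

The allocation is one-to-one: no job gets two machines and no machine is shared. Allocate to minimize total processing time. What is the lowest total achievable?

Treat this as an assignment problem: match each job to one machine.
Optimal: Pioneer→Machine M2 (65 min), Apex→Machine M3 (135 min), Granite→Machine M4 (32 min), Quanta→Machine M1 (60 min), Kestrel→Machine M6 (41 min) — total 65+135+32+60+41 = 333 min.
Row-greedy (each job in turn takes its cheapest remaining machine) gives 423 min, worse by 90.
Swapping Quanta↔Pioneer (Quanta→Machine M2 119 min, Pioneer→Machine M1 117 min) adds 111.
No other one-to-one assignment undercuts 333 min.

Minimum total: 333 min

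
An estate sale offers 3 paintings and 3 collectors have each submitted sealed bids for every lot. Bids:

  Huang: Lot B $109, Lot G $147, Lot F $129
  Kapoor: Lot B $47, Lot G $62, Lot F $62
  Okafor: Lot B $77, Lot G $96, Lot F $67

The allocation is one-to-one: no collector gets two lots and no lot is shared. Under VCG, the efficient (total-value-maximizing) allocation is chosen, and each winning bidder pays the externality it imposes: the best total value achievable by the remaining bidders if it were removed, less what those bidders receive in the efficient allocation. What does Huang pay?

Huang pays $19.

Efficient allocation: Huang→Lot G ($147), Kapoor→Lot F ($62), Okafor→Lot B ($77); total welfare W = $286.
Huang receives Lot G at value $147, so the others get W − 147 = $139.
Without Huang: best allocation of the remaining 2 bidders over all 3 lots is Kapoor→Lot F ($62), Okafor→Lot G ($96), total $158.
VCG payment = (others' best without Huang) − (others' welfare with Huang) = 158 − 139 = $19.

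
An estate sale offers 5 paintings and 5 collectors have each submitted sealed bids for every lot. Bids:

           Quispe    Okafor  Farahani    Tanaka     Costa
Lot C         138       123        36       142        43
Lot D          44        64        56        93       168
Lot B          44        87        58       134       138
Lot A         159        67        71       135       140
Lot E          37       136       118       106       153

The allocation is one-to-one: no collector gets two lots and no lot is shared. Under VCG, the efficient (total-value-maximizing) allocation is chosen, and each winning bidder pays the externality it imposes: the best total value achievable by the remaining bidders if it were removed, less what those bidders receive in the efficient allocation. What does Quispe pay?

Efficient allocation: Quispe→Lot A ($159), Okafor→Lot C ($123), Farahani→Lot E ($118), Tanaka→Lot B ($134), Costa→Lot D ($168); total welfare W = $702.
Quispe receives Lot A at value $159, so the others get W − 159 = $543.
Without Quispe: best allocation of the remaining 4 bidders over all 5 lots is Okafor→Lot C ($123), Farahani→Lot E ($118), Tanaka→Lot A ($135), Costa→Lot D ($168), total $544.
VCG payment = (others' best without Quispe) − (others' welfare with Quispe) = 544 − 543 = $1.

Quispe pays $1.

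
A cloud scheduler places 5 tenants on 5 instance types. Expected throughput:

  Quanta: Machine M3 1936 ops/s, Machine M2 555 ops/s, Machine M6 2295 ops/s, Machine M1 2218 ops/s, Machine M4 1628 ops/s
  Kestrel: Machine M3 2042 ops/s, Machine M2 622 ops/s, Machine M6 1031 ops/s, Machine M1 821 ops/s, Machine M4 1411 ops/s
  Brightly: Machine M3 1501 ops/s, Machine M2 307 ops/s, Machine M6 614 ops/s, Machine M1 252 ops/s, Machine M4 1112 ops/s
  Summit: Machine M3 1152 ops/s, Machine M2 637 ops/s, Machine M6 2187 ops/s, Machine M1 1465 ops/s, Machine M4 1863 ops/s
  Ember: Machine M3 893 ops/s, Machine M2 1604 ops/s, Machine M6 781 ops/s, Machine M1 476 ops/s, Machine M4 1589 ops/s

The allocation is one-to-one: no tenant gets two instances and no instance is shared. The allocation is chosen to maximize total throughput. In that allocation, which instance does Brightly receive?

Brightly receives Machine M4.

Optimal: Quanta→Machine M1 (2218 ops/s), Kestrel→Machine M3 (2042 ops/s), Brightly→Machine M4 (1112 ops/s), Summit→Machine M6 (2187 ops/s), Ember→Machine M2 (1604 ops/s) — total 2218+2042+1112+2187+1604 = 9163 ops/s.
Max-entry greedy (repeatedly take the single best remaining cell) gives 8056 ops/s, worse by 1107.
Next-best assignment: Quanta→Machine M1, Kestrel→Machine M4, Brightly→Machine M3, Summit→Machine M6, Ember→Machine M2 = 8921 ops/s.
Brightly's own top instance is Machine M3 (1501 ops/s), but forcing Brightly→Machine M3 and reassigning the rest optimally gives only 8921 ops/s — worse by 242.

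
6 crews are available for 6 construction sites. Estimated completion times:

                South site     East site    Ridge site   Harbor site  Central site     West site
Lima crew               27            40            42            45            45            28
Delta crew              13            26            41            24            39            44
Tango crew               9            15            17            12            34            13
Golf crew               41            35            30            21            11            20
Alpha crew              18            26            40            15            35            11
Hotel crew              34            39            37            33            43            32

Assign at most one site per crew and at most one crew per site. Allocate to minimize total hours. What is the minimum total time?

Minimum total: 119 hours

Treat this as an assignment problem: match each crew to one site.
Optimal: Lima crew→West site (28 hours), Delta crew→South site (13 hours), Tango crew→East site (15 hours), Golf crew→Central site (11 hours), Alpha crew→Harbor site (15 hours), Hotel crew→Ridge site (37 hours) — total 28+13+15+11+15+37 = 119 hours.
Column-greedy (each site in turn goes to its cheapest remaining crew) gives 151 hours, worse by 32.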